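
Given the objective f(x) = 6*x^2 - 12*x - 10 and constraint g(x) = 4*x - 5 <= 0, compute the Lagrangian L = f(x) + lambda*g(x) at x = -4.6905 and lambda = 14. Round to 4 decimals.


Step 1: Evaluate f(x).
f(-4.6905) = 6*(-4.6905)^2 - 12*(-4.6905) - 10 = 178.2907
Step 2: Evaluate g(x).
g(-4.6905) = 4*-4.6905 - 5 = -23.762
Step 3: Compute Lagrangian.
L = 178.2907 + 14*-23.762 = -154.3773


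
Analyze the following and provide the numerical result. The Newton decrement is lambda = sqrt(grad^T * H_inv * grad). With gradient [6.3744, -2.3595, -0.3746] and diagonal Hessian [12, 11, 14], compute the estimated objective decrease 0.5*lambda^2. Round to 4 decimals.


Step 1: H is diagonal, so H^(-1) * g = [0.5312, -0.2145, -0.0268].
Step 2: g^T H^(-1) g = sum_i g_i^2 / H_ii
  = (6.3744)^2/12 + (-2.3595)^2/11 + (-0.3746)^2/14
  = 3.3861 + 0.5061 + 0.01 = 3.9022
Step 3: Objective decrease = 0.5 * g^T H^(-1) g = 1.9511


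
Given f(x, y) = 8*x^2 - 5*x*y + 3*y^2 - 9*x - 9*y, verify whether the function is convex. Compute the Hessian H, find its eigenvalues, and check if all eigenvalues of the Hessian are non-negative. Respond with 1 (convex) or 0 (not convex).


The Hessian of f(x,y) = 8*x^2 - 5*x*y + 3*y^2 - 9*x - 9*y is:
H = [[16, -5], [-5, 6]]
Trace = 16 + 6 = 22
Determinant = 16*6 - (-5)^2 = 71
Discriminant = (22)^2 - 4*71 = 200.0
Eigenvalues: lambda_1 = 3.9289, lambda_2 = 18.0711
The function is convex.

1


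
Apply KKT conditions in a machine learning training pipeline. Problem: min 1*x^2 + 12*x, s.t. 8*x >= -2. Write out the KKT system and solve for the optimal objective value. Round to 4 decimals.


Step 1: Try lambda = 0 (constraint inactive).
x_unc = -12/(2*1) = -6.0
Check: 8*-6.0 = -48.0 < -2 -- violated!
Step 2: Constraint must be active: 8*x = -2
x* = -2/8 = -0.25
lambda = (2*1*(-0.25) + 12)/8 = 1.4375
Step 3: Compute optimal value.
f(x*) = 1*(-0.25)^2 + 12*(-0.25) = -2.9375


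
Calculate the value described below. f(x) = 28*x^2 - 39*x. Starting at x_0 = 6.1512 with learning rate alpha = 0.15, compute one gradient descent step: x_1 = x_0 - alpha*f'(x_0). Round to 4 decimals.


We compute the gradient at x_0 and apply the update.
f'(x) = 56*x - 39
f'(6.1512) = 56*6.1512 - 39 = 305.4672
x_1 = 6.1512 - 0.15*305.4672 = -39.6689


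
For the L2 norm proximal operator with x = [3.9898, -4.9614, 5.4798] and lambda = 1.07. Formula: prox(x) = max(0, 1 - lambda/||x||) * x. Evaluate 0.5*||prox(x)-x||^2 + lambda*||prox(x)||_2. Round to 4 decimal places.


Step 1: Compute ||x||.
||x|| = 8.4001
Step 2: Compute scaling factor.
scale = max(0, 1 - 1.07/8.4001) = 0.8726
Step 3: prox(x) = [3.4816, -4.3294, 4.7818]
||prox(x)|| = 7.3301
Step 4: Proximal objective.
0.5*||prox-x||^2 = 0.5725
lambda*||prox|| = 7.8432
Total = 8.4157


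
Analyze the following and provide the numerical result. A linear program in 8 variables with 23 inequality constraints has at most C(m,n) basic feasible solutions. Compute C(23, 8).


Each vertex corresponds to some choice of n active constraints out of m, so the number of vertices is at most C(m, n) = m! / (n!(m-n)!).
m = 23, n = 8
Numerator: 23 * 22 * 21 * 20 * 19 * 18 * 17 * 16
Denominator: 8! = 40320
C(23, 8) = 490314


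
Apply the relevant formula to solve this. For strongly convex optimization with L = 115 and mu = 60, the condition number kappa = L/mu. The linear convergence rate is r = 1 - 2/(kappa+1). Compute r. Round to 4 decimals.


Step 1: Compute the condition number.
kappa = L/mu = 115/60 = 1.9167
Step 2: Compute the convergence rate.
r = 1 - 2/(kappa + 1) = 1 - 2*mu/(L + mu) = (L - mu)/(L + mu) = 55/175 = 0.3143


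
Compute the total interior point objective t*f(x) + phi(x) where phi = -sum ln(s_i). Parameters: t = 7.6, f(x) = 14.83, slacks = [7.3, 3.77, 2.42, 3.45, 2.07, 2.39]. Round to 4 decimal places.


Step 1: Compute log-barrier.
ln values: [1.9879, 1.3271, 0.8838, 1.2384, 0.7275, 0.8713]
phi = -(1.9879 + 1.3271 + 0.8838 + 1.2384 + 0.7275 + 0.8713) = -7.0359
Step 2: Compute augmented objective.
t*f(x) = 7.6*14.83 = 112.708
Total = 112.708 - 7.0359 = 105.6721


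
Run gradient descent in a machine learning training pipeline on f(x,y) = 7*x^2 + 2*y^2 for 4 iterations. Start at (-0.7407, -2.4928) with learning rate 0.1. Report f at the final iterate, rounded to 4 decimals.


Gradient descent on f(x,y) = 7*x^2 + 2*y^2.
Starting point: (-0.7407, -2.4928), alpha = 0.1
Step 1: grad_x = 2*7*-0.7407 = -10.3698, grad_y = 2*2*-2.4928 = -9.9712
  x_1 = -0.7407 - 0.1*-10.3698 = 0.2963
  y_1 = -2.4928 - 0.1*-9.9712 = -1.4957
Step 2: grad_x = 2*7*0.2963 = 4.1479, grad_y = 2*2*-1.4957 = -5.9827
  x_2 = 0.2963 - 0.1*4.1479 = -0.1185
  y_2 = -1.4957 - 0.1*-5.9827 = -0.8974
Step 3: grad_x = 2*7*-0.1185 = -1.6592, grad_y = 2*2*-0.8974 = -3.5896
  x_3 = -0.1185 - 0.1*-1.6592 = 0.0474
  y_3 = -0.8974 - 0.1*-3.5896 = -0.5384
Step 4: grad_x = 2*7*0.0474 = 0.6637, grad_y = 2*2*-0.5384 = -2.1538
  x_4 = 0.0474 - 0.1*0.6637 = -0.019
  y_4 = -0.5384 - 0.1*-2.1538 = -0.3231
f(-0.019, -0.3231) = 7*(-0.019)^2 + 2*(-0.3231)^2 = 0.2113


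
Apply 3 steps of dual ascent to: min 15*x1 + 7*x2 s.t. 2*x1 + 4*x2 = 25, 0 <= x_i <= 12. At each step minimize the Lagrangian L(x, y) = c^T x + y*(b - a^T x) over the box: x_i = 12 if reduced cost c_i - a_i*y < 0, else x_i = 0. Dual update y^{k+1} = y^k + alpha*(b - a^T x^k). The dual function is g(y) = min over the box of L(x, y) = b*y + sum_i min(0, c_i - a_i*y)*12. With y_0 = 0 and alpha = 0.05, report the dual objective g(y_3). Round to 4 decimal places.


Dual ascent for LP: min 15*x1 + 7*x2, 2*x1 + 4*x2 = 25, 0 <= x_i <= 12
Step 1: y^k = 0.0, reduced costs: (15.0, 7.0)
  x^k = (0.0, 0.0), subgradient = b - a^T x = 25.0
  y^{k+1} = 0.0 + 0.05*25.0 = 1.25
Step 2: y^k = 1.25, reduced costs: (12.5, 2.0)
  x^k = (0.0, 0.0), subgradient = b - a^T x = 25.0
  y^{k+1} = 1.25 + 0.05*25.0 = 2.5
Step 3: y^k = 2.5, reduced costs: (10.0, -3.0)
  x^k = (0.0, 12.0), subgradient = b - a^T x = -23.0
  y^{k+1} = 2.5 + 0.05*-23.0 = 1.35
Dual objective at y_3 = 1.35: reduced costs (12.3, 1.6), box minimizer x = (0.0, 0.0)
g(y_3) = b*y + (c1 - a1*y)*x1 + (c2 - a2*y)*x2 = 25*1.35 + 12.3*0.0 + 1.6*0.0 = 33.75 + 0.0 + 0.0 = 33.75


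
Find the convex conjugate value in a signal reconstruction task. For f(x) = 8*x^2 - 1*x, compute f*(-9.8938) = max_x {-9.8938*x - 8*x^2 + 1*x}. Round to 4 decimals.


f*(y) = sup_x {y*x - a*x^2 - b*x} = sup_x {(y-b)*x - a*x^2}
FOC: (y - b) - 2a*x = 0 => x* = (y - b)/(2a)
x* = (-9.8938 + 1)/(2*8) = -0.5559
f*(-9.8938) = (y-b)^2/(4a) = (-9.8938 + 1)^2/(4*8)
= 79.0997/32 = 2.4719


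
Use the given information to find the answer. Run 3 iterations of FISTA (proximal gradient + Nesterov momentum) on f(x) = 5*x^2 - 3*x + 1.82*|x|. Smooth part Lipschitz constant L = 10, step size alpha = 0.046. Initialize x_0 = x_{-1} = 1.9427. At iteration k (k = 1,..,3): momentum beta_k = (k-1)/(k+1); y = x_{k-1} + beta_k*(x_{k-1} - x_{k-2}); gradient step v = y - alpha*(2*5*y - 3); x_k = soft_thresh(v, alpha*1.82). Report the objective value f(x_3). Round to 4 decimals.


FISTA on f(x) = 5*x^2 - 3*x + 1.82*|x|
L = 10, alpha = 0.046
Iteration 1: beta = 0.0, y = 1.9427 + 0.0*(1.9427 - 1.9427) = 1.9427
  grad(y) = 16.427, v = y - alpha*grad = 1.1871
  prox(v) = soft_thresh(1.1871, 0.0837) = 1.1033
Iteration 2: beta = 0.3333, y = 1.1033 + 0.3333*(1.1033 - 1.9427) = 0.8236
  grad(y) = 5.2355, v = y - alpha*grad = 0.5827
  prox(v) = soft_thresh(0.5827, 0.0837) = 0.499
Iteration 3: beta = 0.5, y = 0.499 + 0.5*(0.499 - 1.1033) = 0.1968
  grad(y) = -1.0317, v = y - alpha*grad = 0.2443
  prox(v) = soft_thresh(0.2443, 0.0837) = 0.1606
f(x_3) = 5*0.1606^2 - 3*0.1606 + 1.82*|0.1606| = -0.0606


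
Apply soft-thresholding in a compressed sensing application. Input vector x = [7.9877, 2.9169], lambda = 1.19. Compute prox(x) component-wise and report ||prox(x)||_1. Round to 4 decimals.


Soft-thresholding with lambda = 1.19:
prox(7.9877) = sign(7.9877)*max(|7.9877| - 1.19, 0) = 6.7977
prox(2.9169) = sign(2.9169)*max(|2.9169| - 1.19, 0) = 1.7269
prox(x) = [6.7977, 1.7269]
||prox(x)||_1 = 6.7977 + 1.7269 = 8.5246


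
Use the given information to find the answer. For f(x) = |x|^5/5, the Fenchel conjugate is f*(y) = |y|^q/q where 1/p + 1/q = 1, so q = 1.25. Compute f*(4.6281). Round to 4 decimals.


The conjugate exponent q satisfies 1/p + 1/q = 1.
p = 5, so q = 5/(5 - 1) = 1.25
|y|^q = 4.6281^1.25 = 6.7882
f*(4.6281) = 6.7882 / 1.25 = 5.4305


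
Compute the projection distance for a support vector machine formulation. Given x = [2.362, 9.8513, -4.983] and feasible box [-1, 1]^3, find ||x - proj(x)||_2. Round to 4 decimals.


Project each component onto [-1, 1].
clip(2.362) = 1.0, clip(9.8513) = 1.0, clip(-4.983) = -1.0
Projection = [1.0, 1.0, -1.0]
Squared diffs: [1.855, 78.3455, 15.8643]
Distance = sqrt(96.0648) = 9.8013


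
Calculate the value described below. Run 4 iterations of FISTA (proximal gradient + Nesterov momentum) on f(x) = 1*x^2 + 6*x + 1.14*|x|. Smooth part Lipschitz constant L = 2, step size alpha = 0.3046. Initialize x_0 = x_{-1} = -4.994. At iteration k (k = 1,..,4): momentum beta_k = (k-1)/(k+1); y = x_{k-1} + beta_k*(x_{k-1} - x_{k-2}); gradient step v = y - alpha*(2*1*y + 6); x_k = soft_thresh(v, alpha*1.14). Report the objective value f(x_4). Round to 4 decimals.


FISTA on f(x) = 1*x^2 + 6*x + 1.14*|x|
L = 2, alpha = 0.3046
Iteration 1: beta = 0.0, y = -4.994 + 0.0*(-4.994 + 4.994) = -4.994
  grad(y) = -3.988, v = y - alpha*grad = -3.7793
  prox(v) = soft_thresh(-3.7793, 0.3472) = -3.432
Iteration 2: beta = 0.3333, y = -3.432 + 0.3333*(-3.432 + 4.994) = -2.9113
  grad(y) = 0.1773, v = y - alpha*grad = -2.9654
  prox(v) = soft_thresh(-2.9654, 0.3472) = -2.6181
Iteration 3: beta = 0.5, y = -2.6181 + 0.5*(-2.6181 + 3.432) = -2.2112
  grad(y) = 1.5777, v = y - alpha*grad = -2.6917
  prox(v) = soft_thresh(-2.6917, 0.3472) = -2.3445
Iteration 4: beta = 0.6, y = -2.3445 + 0.6*(-2.3445 + 2.6181) = -2.1803
  grad(y) = 1.6394, v = y - alpha*grad = -2.6797
  prox(v) = soft_thresh(-2.6797, 0.3472) = -2.3324
f(x_4) = 1*(-2.3324)^2 + 6*(-2.3324) + 1.14*|-2.3324| = -5.8954


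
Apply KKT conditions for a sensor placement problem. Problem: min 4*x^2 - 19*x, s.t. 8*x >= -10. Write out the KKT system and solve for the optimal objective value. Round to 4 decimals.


Step 1: Try lambda = 0 (constraint inactive).
Stationarity: 2*4*x - 19 = 0
x* = 19/(2*4) = 2.375
Check constraint: 8*2.375 = 19.0 >= -10 -- satisfied.
Step 2: Compute optimal value.
f(x*) = 4*2.375^2 - 19*2.375 = -22.5625


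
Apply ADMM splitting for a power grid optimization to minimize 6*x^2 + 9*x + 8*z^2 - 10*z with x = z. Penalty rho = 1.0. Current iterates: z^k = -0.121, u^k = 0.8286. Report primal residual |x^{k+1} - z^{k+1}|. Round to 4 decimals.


ADMM iteration with rho = 1.0, z^k = -0.121, u^k = 0.8286
Step 1: x-update.
Minimize 6*x^2 + 9*x + (1.0/2)*(x + 0.121 + 0.8286)^2
FOC: (2*6 + 1.0)*x = -9 + 1.0*(-0.121 - 0.8286)
x^{k+1} = -0.7654
Step 2: z-update.
Minimize 8*z^2 - 10*z + (1.0/2)*(-0.7654 - z + 0.8286)^2
FOC: (2*8 + 1.0)*z = 10 + 1.0*(-0.7654 + 0.8286)
z^{k+1} = 0.592
Step 3: u-update.
u^{k+1} = 0.8286 - 0.7654 - 0.592 = -0.5287
Step 4: Primal residual = |-0.7654 - 0.592| = 1.3573


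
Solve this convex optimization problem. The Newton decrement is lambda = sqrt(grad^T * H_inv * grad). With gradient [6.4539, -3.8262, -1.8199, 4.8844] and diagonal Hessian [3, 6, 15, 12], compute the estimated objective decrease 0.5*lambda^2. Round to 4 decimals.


Step 1: H is diagonal, so H^(-1) * g = [2.1513, -0.6377, -0.1213, 0.407].
Step 2: g^T H^(-1) g = sum_i g_i^2 / H_ii
  = (6.4539)^2/3 + (-3.8262)^2/6 + (-1.8199)^2/15 + (4.8844)^2/12
  = 13.8843 + 2.44 + 0.2208 + 1.9881 = 18.5332
Step 3: Objective decrease = 0.5 * g^T H^(-1) g = 9.2666


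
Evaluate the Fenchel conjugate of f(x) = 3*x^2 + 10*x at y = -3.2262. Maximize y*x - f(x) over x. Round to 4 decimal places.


f*(y) = sup_x {y*x - a*x^2 - b*x} = sup_x {(y-b)*x - a*x^2}
FOC: (y - b) - 2a*x = 0 => x* = (y - b)/(2a)
x* = (-3.2262 - 10)/(2*3) = -2.2044
f*(-3.2262) = (y-b)^2/(4a) = (-3.2262 - 10)^2/(4*3)
= 174.9324/12 = 14.5777


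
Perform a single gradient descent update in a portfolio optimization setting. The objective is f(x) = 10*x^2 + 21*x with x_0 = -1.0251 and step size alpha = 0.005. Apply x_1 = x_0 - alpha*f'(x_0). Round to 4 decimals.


We compute the gradient at x_0 and apply the update.
f'(x) = 20*x + 21
f'(-1.0251) = 20*-1.0251 + 21 = 0.498
x_1 = -1.0251 - 0.005*0.498 = -1.0276


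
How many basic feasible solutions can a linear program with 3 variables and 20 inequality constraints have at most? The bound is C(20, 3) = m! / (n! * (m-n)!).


Each vertex corresponds to some choice of n active constraints out of m, so the number of vertices is at most C(m, n) = m! / (n!(m-n)!).
m = 20, n = 3
Numerator: 20 * 19 * 18
Denominator: 3! = 6
C(20, 3) = 1140


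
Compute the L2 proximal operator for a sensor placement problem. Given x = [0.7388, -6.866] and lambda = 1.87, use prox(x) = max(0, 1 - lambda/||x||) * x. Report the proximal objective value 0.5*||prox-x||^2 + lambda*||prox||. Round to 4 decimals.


Step 1: Compute ||x||.
||x|| = 6.9056
Step 2: Compute scaling factor.
scale = max(0, 1 - 1.87/6.9056) = 0.7292
Step 3: prox(x) = [0.5387, -5.0067]
||prox(x)|| = 5.0356
Step 4: Proximal objective.
0.5*||prox-x||^2 = 1.7485
lambda*||prox|| = 9.4166
Total = 11.1651


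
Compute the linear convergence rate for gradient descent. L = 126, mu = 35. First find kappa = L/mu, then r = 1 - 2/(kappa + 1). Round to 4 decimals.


Step 1: Compute the condition number.
kappa = L/mu = 126/35 = 3.6
Step 2: Compute the convergence rate.
r = 1 - 2/(kappa + 1) = 1 - 2*mu/(L + mu) = (L - mu)/(L + mu) = 91/161 = 0.5652


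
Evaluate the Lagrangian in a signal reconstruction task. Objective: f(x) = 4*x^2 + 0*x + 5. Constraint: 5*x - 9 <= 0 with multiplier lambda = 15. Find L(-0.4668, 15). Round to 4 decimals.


Step 1: Evaluate f(x).
f(-0.4668) = 4*(-0.4668)^2 + 0*(-0.4668) + 5 = 5.8716
Step 2: Evaluate g(x).
g(-0.4668) = 5*-0.4668 - 9 = -11.334
Step 3: Compute Lagrangian.
L = 5.8716 + 15*-11.334 = -164.1384


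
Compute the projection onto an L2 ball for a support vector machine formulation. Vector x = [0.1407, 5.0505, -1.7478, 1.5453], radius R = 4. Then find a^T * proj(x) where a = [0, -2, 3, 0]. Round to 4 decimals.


Step 1: Compute ||x|| (intermediates to 6 decimals).
||x|| = sqrt(0.1407^2 + 5.0505^2 + (-1.7478)^2 + 1.5453^2) = 5.565079
Step 2: Project.
Since ||x|| > R, scale = R/||x|| = 4/5.565079 = 0.718768, proj(x) = scale * x
proj(x) = [0.101131, 3.630138, -1.256263, 1.110712]
Step 3: Dot product.
a^T * proj(x) = 0*0.101131 - 2*3.630138 + 3*(-1.256263) + 0*1.110712 = -11.0291


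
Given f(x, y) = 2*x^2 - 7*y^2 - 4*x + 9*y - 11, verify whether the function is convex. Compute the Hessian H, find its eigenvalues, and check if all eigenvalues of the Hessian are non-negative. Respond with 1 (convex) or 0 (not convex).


The Hessian of f(x,y) = 2*x^2 - 7*y^2 - 4*x + 9*y - 11 is:
H = [[4, 0], [0, -14]]
Trace = 4 - 14 = -10
Determinant = 4*-14 - (0)^2 = -56
Discriminant = (-10)^2 - 4*-56 = 324.0
Eigenvalues: lambda_1 = -14.0, lambda_2 = 4.0
The function is not convex.

0


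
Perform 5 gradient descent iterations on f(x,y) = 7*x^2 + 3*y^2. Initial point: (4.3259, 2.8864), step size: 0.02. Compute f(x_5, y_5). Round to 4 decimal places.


Gradient descent on f(x,y) = 7*x^2 + 3*y^2.
Starting point: (4.3259, 2.8864), alpha = 0.02
Step 1: grad_x = 2*7*4.3259 = 60.5626, grad_y = 2*3*2.8864 = 17.3184
  x_1 = 4.3259 - 0.02*60.5626 = 3.1146
  y_1 = 2.8864 - 0.02*17.3184 = 2.54
Step 2: grad_x = 2*7*3.1146 = 43.6051, grad_y = 2*3*2.54 = 15.2402
  x_2 = 3.1146 - 0.02*43.6051 = 2.2425
  y_2 = 2.54 - 0.02*15.2402 = 2.2352
Step 3: grad_x = 2*7*2.2425 = 31.3957, grad_y = 2*3*2.2352 = 13.4114
  x_3 = 2.2425 - 0.02*31.3957 = 1.6146
  y_3 = 2.2352 - 0.02*13.4114 = 1.967
Step 4: grad_x = 2*7*1.6146 = 22.6049, grad_y = 2*3*1.967 = 11.802
  x_4 = 1.6146 - 0.02*22.6049 = 1.1625
  y_4 = 1.967 - 0.02*11.802 = 1.731
Step 5: grad_x = 2*7*1.1625 = 16.2755, grad_y = 2*3*1.731 = 10.3858
  x_5 = 1.1625 - 0.02*16.2755 = 0.837
  y_5 = 1.731 - 0.02*10.3858 = 1.5232
f(0.837, 1.5232) = 7*0.837^2 + 3*1.5232^2 = 11.8651


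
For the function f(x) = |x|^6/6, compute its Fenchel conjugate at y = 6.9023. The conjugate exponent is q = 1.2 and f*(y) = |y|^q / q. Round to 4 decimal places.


The conjugate exponent q satisfies 1/p + 1/q = 1.
p = 6, so q = 6/(6 - 1) = 1.2
|y|^q = 6.9023^1.2 = 10.1576
f*(6.9023) = 10.1576 / 1.2 = 8.4647


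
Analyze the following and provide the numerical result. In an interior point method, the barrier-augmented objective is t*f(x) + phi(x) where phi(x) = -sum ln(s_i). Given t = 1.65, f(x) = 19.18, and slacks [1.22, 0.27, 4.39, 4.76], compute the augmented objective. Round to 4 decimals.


Step 1: Compute log-barrier.
ln values: [0.1989, -1.3093, 1.4793, 1.5602]
phi = -(0.1989 - 1.3093 + 1.4793 + 1.5602) = -1.9291
Step 2: Compute augmented objective.
t*f(x) = 1.65*19.18 = 31.647
Total = 31.647 - 1.9291 = 29.7179


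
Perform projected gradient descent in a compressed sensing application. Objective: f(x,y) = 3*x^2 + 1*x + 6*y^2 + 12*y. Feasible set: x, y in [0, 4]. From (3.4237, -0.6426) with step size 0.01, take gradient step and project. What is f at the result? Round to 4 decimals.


Step 1: Compute gradient at (3.4237, -0.6426).
grad_x = 2*3*3.4237 + 1 = 21.5422
grad_y = 2*6*-0.6426 + 12 = 4.2888
Step 2: Gradient step.
x_raw = 3.4237 - 0.01*21.5422 = 3.2083
y_raw = -0.6426 - 0.01*4.2888 = -0.6855
Step 3: Project onto [0, 4].
x_proj = clip(3.2083) = 3.2083
y_proj = clip(-0.6855) = 0.0
Step 4: Evaluate f.
f(3.2083, 0.0) = 34.0874


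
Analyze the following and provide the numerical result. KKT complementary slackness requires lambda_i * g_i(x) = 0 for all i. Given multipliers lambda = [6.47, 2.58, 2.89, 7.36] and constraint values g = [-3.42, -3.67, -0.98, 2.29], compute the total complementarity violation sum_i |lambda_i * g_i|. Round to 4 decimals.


KKT complementary slackness check:
lambda_1 * g_1 = 6.47 * -3.42 = -22.1274
lambda_2 * g_2 = 2.58 * -3.67 = -9.4686
lambda_3 * g_3 = 2.89 * -0.98 = -2.8322
lambda_4 * g_4 = 7.36 * 2.29 = 16.8544
Total violation = 22.1274 + 9.4686 + 2.8322 + 16.8544 = 51.2826


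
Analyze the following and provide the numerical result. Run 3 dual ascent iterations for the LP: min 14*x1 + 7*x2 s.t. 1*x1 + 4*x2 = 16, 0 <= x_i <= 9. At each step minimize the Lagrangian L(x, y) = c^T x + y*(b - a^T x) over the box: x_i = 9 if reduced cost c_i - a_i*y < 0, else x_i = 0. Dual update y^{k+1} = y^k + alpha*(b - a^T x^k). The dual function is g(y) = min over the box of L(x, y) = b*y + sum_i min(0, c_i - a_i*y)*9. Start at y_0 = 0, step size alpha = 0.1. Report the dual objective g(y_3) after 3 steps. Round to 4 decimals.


Dual ascent for LP: min 14*x1 + 7*x2, 1*x1 + 4*x2 = 16, 0 <= x_i <= 9
Step 1: y^k = 0.0, reduced costs: (14.0, 7.0)
  x^k = (0.0, 0.0), subgradient = b - a^T x = 16.0
  y^{k+1} = 0.0 + 0.1*16.0 = 1.6
Step 2: y^k = 1.6, reduced costs: (12.4, 0.6)
  x^k = (0.0, 0.0), subgradient = b - a^T x = 16.0
  y^{k+1} = 1.6 + 0.1*16.0 = 3.2
Step 3: y^k = 3.2, reduced costs: (10.8, -5.8)
  x^k = (0.0, 9.0), subgradient = b - a^T x = -20.0
  y^{k+1} = 3.2 + 0.1*-20.0 = 1.2
Dual objective at y_3 = 1.2: reduced costs (12.8, 2.2), box minimizer x = (0.0, 0.0)
g(y_3) = b*y + (c1 - a1*y)*x1 + (c2 - a2*y)*x2 = 16*1.2 + 12.8*0.0 + 2.2*0.0 = 19.2 + 0.0 + 0.0 = 19.2


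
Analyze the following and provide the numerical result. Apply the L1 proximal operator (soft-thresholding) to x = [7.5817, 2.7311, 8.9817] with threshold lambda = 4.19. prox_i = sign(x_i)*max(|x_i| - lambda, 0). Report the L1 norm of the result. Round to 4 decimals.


Soft-thresholding with lambda = 4.19:
prox(7.5817) = sign(7.5817)*max(|7.5817| - 4.19, 0) = 3.3917
prox(2.7311) = sign(2.7311)*max(|2.7311| - 4.19, 0) = 0.0
prox(8.9817) = sign(8.9817)*max(|8.9817| - 4.19, 0) = 4.7917
prox(x) = [3.3917, 0.0, 4.7917]
||prox(x)||_1 = 3.3917 + 0.0 + 4.7917 = 8.1834


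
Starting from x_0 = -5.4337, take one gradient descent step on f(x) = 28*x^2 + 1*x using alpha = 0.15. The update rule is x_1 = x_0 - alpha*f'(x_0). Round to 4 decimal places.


We compute the gradient at x_0 and apply the update.
f'(x) = 56*x + 1
f'(-5.4337) = 56*-5.4337 + 1 = -303.2872
x_1 = -5.4337 - 0.15*-303.2872 = 40.0594


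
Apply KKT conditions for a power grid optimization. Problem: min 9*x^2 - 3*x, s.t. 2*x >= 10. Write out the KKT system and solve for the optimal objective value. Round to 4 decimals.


Step 1: Try lambda = 0 (constraint inactive).
x_unc = 3/(2*9) = 0.1667
Check: 2*0.1667 = 0.3334 < 10 -- violated!
Step 2: Constraint must be active: 2*x = 10
x* = 10/2 = 5.0
lambda = (2*9*5.0 - 3)/2 = 43.5
Step 3: Compute optimal value.
f(x*) = 9*5.0^2 - 3*5.0 = 210.0


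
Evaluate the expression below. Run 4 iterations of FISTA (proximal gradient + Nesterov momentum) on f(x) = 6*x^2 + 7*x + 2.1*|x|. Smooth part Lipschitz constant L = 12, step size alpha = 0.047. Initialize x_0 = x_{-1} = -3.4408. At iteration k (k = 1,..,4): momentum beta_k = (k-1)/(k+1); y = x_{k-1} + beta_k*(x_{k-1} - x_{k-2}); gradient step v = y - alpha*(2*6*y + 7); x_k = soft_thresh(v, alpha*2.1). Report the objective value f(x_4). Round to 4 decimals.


FISTA on f(x) = 6*x^2 + 7*x + 2.1*|x|
L = 12, alpha = 0.047
Iteration 1: beta = 0.0, y = -3.4408 + 0.0*(-3.4408 + 3.4408) = -3.4408
  grad(y) = -34.2896, v = y - alpha*grad = -1.8292
  prox(v) = soft_thresh(-1.8292, 0.0987) = -1.7305
Iteration 2: beta = 0.3333, y = -1.7305 + 0.3333*(-1.7305 + 3.4408) = -1.1604
  grad(y) = -6.9246, v = y - alpha*grad = -0.8349
  prox(v) = soft_thresh(-0.8349, 0.0987) = -0.7362
Iteration 3: beta = 0.5, y = -0.7362 + 0.5*(-0.7362 + 1.7305) = -0.2391
  grad(y) = 4.1308, v = y - alpha*grad = -0.4332
  prox(v) = soft_thresh(-0.4332, 0.0987) = -0.3345
Iteration 4: beta = 0.6, y = -0.3345 + 0.6*(-0.3345 + 0.7362) = -0.0935
  grad(y) = 5.8775, v = y - alpha*grad = -0.3698
  prox(v) = soft_thresh(-0.3698, 0.0987) = -0.2711
f(x_4) = 6*(-0.2711)^2 + 7*(-0.2711) + 2.1*|-0.2711| = -0.8874


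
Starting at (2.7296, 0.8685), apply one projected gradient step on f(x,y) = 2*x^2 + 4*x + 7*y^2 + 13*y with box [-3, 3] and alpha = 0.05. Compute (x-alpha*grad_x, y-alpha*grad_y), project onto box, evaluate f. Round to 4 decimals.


Step 1: Compute gradient at (2.7296, 0.8685).
grad_x = 2*2*2.7296 + 4 = 14.9184
grad_y = 2*7*0.8685 + 13 = 25.159
Step 2: Gradient step.
x_raw = 2.7296 - 0.05*14.9184 = 1.9837
y_raw = 0.8685 - 0.05*25.159 = -0.3895
Step 3: Project onto [-3, 3].
x_proj = clip(1.9837) = 1.9837
y_proj = clip(-0.3895) = -0.3895
Step 4: Evaluate f.
f(1.9837, -0.3895) = 11.8035


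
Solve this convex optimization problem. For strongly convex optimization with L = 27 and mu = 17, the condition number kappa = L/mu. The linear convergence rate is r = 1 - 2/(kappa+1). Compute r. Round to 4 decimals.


Step 1: Compute the condition number.
kappa = L/mu = 27/17 = 1.5882
Step 2: Compute the convergence rate.
r = 1 - 2/(kappa + 1) = 1 - 2*mu/(L + mu) = (L - mu)/(L + mu) = 10/44 = 0.2273


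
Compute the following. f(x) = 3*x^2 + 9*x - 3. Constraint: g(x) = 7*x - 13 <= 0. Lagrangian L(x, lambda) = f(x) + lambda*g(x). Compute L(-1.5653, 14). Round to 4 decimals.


Step 1: Evaluate f(x).
f(-1.5653) = 3*(-1.5653)^2 + 9*(-1.5653) - 3 = -9.7372
Step 2: Evaluate g(x).
g(-1.5653) = 7*-1.5653 - 13 = -23.9571
Step 3: Compute Lagrangian.
L = -9.7372 + 14*-23.9571 = -345.1366


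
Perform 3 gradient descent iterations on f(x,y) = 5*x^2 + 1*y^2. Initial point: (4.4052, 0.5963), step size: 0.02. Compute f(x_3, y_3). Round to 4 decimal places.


Gradient descent on f(x,y) = 5*x^2 + 1*y^2.
Starting point: (4.4052, 0.5963), alpha = 0.02
Step 1: grad_x = 2*5*4.4052 = 44.052, grad_y = 2*1*0.5963 = 1.1926
  x_1 = 4.4052 - 0.02*44.052 = 3.5242
  y_1 = 0.5963 - 0.02*1.1926 = 0.5724
Step 2: grad_x = 2*5*3.5242 = 35.2416, grad_y = 2*1*0.5724 = 1.1449
  x_2 = 3.5242 - 0.02*35.2416 = 2.8193
  y_2 = 0.5724 - 0.02*1.1449 = 0.5496
Step 3: grad_x = 2*5*2.8193 = 28.1933, grad_y = 2*1*0.5496 = 1.0991
  x_3 = 2.8193 - 0.02*28.1933 = 2.2555
  y_3 = 0.5496 - 0.02*1.0991 = 0.5276
f(2.2555, 0.5276) = 5*2.2555^2 + 1*0.5276^2 = 25.7139


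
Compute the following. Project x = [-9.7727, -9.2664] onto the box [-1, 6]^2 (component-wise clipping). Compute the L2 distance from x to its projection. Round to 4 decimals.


Project each component onto [-1, 6].
clip(-9.7727) = -1.0, clip(-9.2664) = -1.0
Projection = [-1.0, -1.0]
Squared diffs: [76.9603, 68.3334]
Distance = sqrt(145.2937) = 12.0538


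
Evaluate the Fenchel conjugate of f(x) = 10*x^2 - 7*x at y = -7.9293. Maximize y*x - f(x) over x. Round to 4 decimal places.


f*(y) = sup_x {y*x - a*x^2 - b*x} = sup_x {(y-b)*x - a*x^2}
FOC: (y - b) - 2a*x = 0 => x* = (y - b)/(2a)
x* = (-7.9293 + 7)/(2*10) = -0.0465
f*(-7.9293) = (y-b)^2/(4a) = (-7.9293 + 7)^2/(4*10)
= 0.8636/40 = 0.0216


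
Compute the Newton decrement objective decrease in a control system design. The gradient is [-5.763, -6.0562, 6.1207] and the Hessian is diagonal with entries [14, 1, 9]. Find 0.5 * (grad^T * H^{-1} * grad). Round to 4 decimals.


Step 1: H is diagonal, so H^(-1) * g = [-0.4116, -6.0562, 0.6801].
Step 2: g^T H^(-1) g = sum_i g_i^2 / H_ii
  = (-5.763)^2/14 + (-6.0562)^2/1 + (6.1207)^2/9
  = 2.3723 + 36.6776 + 4.1626 = 43.2124
Step 3: Objective decrease = 0.5 * g^T H^(-1) g = 21.6062


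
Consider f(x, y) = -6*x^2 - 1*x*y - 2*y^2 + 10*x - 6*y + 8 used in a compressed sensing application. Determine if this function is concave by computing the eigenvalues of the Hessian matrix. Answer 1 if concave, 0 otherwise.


The Hessian of f(x,y) = -6*x^2 - 1*x*y - 2*y^2 + 10*x - 6*y + 8 is:
H = [[-12, -1], [-1, -4]]
Trace = -12 - 4 = -16
Determinant = -12*-4 - (-1)^2 = 47
Discriminant = (-16)^2 - 4*47 = 68.0
Eigenvalues: lambda_1 = -12.1231, lambda_2 = -3.8769
The function is concave.

1


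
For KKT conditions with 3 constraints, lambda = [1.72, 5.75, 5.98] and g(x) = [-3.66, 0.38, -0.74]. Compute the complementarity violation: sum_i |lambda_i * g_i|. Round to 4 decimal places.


KKT complementary slackness check:
lambda_1 * g_1 = 1.72 * -3.66 = -6.2952
lambda_2 * g_2 = 5.75 * 0.38 = 2.185
lambda_3 * g_3 = 5.98 * -0.74 = -4.4252
Total violation = 6.2952 + 2.185 + 4.4252 = 12.9054


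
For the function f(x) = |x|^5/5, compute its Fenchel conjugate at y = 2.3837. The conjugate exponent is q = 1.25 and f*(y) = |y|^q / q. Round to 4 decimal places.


The conjugate exponent q satisfies 1/p + 1/q = 1.
p = 5, so q = 5/(5 - 1) = 1.25
|y|^q = 2.3837^1.25 = 2.9619
f*(2.3837) = 2.9619 / 1.25 = 2.3695


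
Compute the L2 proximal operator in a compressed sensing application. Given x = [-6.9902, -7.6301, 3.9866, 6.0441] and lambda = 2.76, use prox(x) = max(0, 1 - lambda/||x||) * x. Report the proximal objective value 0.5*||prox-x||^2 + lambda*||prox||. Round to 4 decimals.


Step 1: Compute ||x||.
||x|| = 12.6295
Step 2: Compute scaling factor.
scale = max(0, 1 - 2.76/12.6295) = 0.7815
Step 3: prox(x) = [-5.4626, -5.9627, 3.1154, 4.7233]
||prox(x)|| = 9.8695
Step 4: Proximal objective.
0.5*||prox-x||^2 = 3.8088
lambda*||prox|| = 27.2398
Total = 31.0487


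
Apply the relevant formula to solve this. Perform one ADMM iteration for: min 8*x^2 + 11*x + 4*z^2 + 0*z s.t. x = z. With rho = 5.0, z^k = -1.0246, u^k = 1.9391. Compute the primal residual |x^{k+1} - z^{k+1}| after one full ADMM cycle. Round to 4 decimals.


ADMM iteration with rho = 5.0, z^k = -1.0246, u^k = 1.9391
Step 1: x-update.
Minimize 8*x^2 + 11*x + (5.0/2)*(x + 1.0246 + 1.9391)^2
FOC: (2*8 + 5.0)*x = -11 + 5.0*(-1.0246 - 1.9391)
x^{k+1} = -1.2295
Step 2: z-update.
Minimize 4*z^2 + 0*z + (5.0/2)*(-1.2295 - z + 1.9391)^2
FOC: (2*4 + 5.0)*z = 0 + 5.0*(-1.2295 + 1.9391)
z^{k+1} = 0.2729
Step 3: u-update.
u^{k+1} = 1.9391 - 1.2295 - 0.2729 = 0.4367
Step 4: Primal residual = |-1.2295 - 0.2729| = 1.5024


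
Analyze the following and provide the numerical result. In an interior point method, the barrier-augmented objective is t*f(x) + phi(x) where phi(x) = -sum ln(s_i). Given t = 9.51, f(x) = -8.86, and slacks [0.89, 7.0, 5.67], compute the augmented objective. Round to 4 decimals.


Step 1: Compute log-barrier.
ln values: [-0.1165, 1.9459, 1.7352]
phi = -(-0.1165 + 1.9459 + 1.7352) = -3.5646
Step 2: Compute augmented objective.
t*f(x) = 9.51*-8.86 = -84.2586
Total = -84.2586 - 3.5646 = -87.8232


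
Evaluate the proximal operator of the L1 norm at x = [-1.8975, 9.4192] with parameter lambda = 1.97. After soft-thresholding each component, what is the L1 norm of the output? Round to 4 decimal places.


Soft-thresholding with lambda = 1.97:
prox(-1.8975) = sign(-1.8975)*max(|-1.8975| - 1.97, 0) = 0.0
prox(9.4192) = sign(9.4192)*max(|9.4192| - 1.97, 0) = 7.4492
prox(x) = [0.0, 7.4492]
||prox(x)||_1 = 0.0 + 7.4492 = 7.4492


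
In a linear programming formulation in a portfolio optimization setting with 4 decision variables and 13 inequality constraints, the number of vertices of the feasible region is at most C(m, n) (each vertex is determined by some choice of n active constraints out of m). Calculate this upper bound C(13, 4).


Each vertex corresponds to some choice of n active constraints out of m, so the number of vertices is at most C(m, n) = m! / (n!(m-n)!).
m = 13, n = 4
Numerator: 13 * 12 * 11 * 10
Denominator: 4! = 24
C(13, 4) = 715


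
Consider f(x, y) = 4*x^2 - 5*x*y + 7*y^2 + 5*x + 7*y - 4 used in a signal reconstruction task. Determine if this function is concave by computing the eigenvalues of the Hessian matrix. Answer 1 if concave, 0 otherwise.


The Hessian of f(x,y) = 4*x^2 - 5*x*y + 7*y^2 + 5*x + 7*y - 4 is:
H = [[8, -5], [-5, 14]]
Trace = 8 + 14 = 22
Determinant = 8*14 - (-5)^2 = 87
Discriminant = (22)^2 - 4*87 = 136.0
Eigenvalues: lambda_1 = 5.169, lambda_2 = 16.831
The function is not concave.

0


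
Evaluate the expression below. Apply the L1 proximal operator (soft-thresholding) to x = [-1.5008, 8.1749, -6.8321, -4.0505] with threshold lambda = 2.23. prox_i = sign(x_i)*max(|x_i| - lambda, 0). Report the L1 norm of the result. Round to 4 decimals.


Soft-thresholding with lambda = 2.23:
prox(-1.5008) = sign(-1.5008)*max(|-1.5008| - 2.23, 0) = 0.0
prox(8.1749) = sign(8.1749)*max(|8.1749| - 2.23, 0) = 5.9449
prox(-6.8321) = sign(-6.8321)*max(|-6.8321| - 2.23, 0) = -4.6021
prox(-4.0505) = sign(-4.0505)*max(|-4.0505| - 2.23, 0) = -1.8205
prox(x) = [0.0, 5.9449, -4.6021, -1.8205]
||prox(x)||_1 = 0.0 + 5.9449 + 4.6021 + 1.8205 = 12.3675


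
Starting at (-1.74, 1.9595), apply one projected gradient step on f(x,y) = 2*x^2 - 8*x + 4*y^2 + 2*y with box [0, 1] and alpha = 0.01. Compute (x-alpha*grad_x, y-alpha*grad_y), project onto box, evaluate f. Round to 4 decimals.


Step 1: Compute gradient at (-1.74, 1.9595).
grad_x = 2*2*-1.74 - 8 = -14.96
grad_y = 2*4*1.9595 + 2 = 17.676
Step 2: Gradient step.
x_raw = -1.74 - 0.01*-14.96 = -1.5904
y_raw = 1.9595 - 0.01*17.676 = 1.7827
Step 3: Project onto [0, 1].
x_proj = clip(-1.5904) = 0.0
y_proj = clip(1.7827) = 1.0
Step 4: Evaluate f.
f(0.0, 1.0) = 6.0


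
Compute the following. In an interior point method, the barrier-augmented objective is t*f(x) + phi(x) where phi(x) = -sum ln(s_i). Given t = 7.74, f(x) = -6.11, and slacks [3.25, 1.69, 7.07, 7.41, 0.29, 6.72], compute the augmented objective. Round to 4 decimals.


Step 1: Compute log-barrier.
ln values: [1.1787, 0.5247, 1.9559, 2.0028, -1.2379, 1.9051]
phi = -(1.1787 + 0.5247 + 1.9559 + 2.0028 - 1.2379 + 1.9051) = -6.3293
Step 2: Compute augmented objective.
t*f(x) = 7.74*-6.11 = -47.2914
Total = -47.2914 - 6.3293 = -53.6207


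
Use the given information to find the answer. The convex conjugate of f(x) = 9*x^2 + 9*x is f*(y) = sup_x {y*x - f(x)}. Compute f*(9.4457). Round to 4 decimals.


f*(y) = sup_x {y*x - a*x^2 - b*x} = sup_x {(y-b)*x - a*x^2}
FOC: (y - b) - 2a*x = 0 => x* = (y - b)/(2a)
x* = (9.4457 - 9)/(2*9) = 0.0248
f*(9.4457) = (y-b)^2/(4a) = (9.4457 - 9)^2/(4*9)
= 0.1986/36 = 0.0055


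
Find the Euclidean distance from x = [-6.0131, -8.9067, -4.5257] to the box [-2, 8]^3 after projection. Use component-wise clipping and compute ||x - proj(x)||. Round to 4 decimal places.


Project each component onto [-2, 8].
clip(-6.0131) = -2.0, clip(-8.9067) = -2.0, clip(-4.5257) = -2.0
Projection = [-2.0, -2.0, -2.0]
Squared diffs: [16.105, 47.7025, 6.3792]
Distance = sqrt(70.1867) = 8.3777


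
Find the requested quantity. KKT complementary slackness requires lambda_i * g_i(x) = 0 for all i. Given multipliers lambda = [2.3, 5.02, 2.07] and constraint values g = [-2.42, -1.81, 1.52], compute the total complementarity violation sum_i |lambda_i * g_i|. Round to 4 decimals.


KKT complementary slackness check:
lambda_1 * g_1 = 2.3 * -2.42 = -5.566
lambda_2 * g_2 = 5.02 * -1.81 = -9.0862
lambda_3 * g_3 = 2.07 * 1.52 = 3.1464
Total violation = 5.566 + 9.0862 + 3.1464 = 17.7986


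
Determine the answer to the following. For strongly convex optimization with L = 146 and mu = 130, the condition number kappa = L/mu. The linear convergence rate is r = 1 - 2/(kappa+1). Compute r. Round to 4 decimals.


Step 1: Compute the condition number.
kappa = L/mu = 146/130 = 1.1231
Step 2: Compute the convergence rate.
r = 1 - 2/(kappa + 1) = 1 - 2*mu/(L + mu) = (L - mu)/(L + mu) = 16/276 = 0.058


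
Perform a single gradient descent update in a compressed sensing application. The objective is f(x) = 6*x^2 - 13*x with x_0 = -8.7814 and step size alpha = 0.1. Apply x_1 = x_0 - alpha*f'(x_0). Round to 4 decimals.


We compute the gradient at x_0 and apply the update.
f'(x) = 12*x - 13
f'(-8.7814) = 12*-8.7814 - 13 = -118.3768
x_1 = -8.7814 - 0.1*-118.3768 = 3.0563


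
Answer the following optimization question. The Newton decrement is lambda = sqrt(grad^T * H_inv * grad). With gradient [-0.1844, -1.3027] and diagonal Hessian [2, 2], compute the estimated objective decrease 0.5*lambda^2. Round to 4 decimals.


Step 1: H is diagonal, so H^(-1) * g = [-0.0922, -0.6514].
Step 2: g^T H^(-1) g = sum_i g_i^2 / H_ii
  = (-0.1844)^2/2 + (-1.3027)^2/2
  = 0.017 + 0.8485 = 0.8655
Step 3: Objective decrease = 0.5 * g^T H^(-1) g = 0.4328


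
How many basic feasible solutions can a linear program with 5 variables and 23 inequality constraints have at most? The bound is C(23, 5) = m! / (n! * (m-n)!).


Each vertex corresponds to some choice of n active constraints out of m, so the number of vertices is at most C(m, n) = m! / (n!(m-n)!).
m = 23, n = 5
Numerator: 23 * 22 * 21 * 20 * 19
Denominator: 5! = 120
C(23, 5) = 33649


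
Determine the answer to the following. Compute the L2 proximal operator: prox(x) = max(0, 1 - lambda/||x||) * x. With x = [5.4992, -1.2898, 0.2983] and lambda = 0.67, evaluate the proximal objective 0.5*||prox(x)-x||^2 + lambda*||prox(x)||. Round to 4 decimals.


Step 1: Compute ||x||.
||x|| = 5.6563
Step 2: Compute scaling factor.
scale = max(0, 1 - 0.67/5.6563) = 0.8815
Step 3: prox(x) = [4.8478, -1.137, 0.263]
||prox(x)|| = 4.9863
Step 4: Proximal objective.
0.5*||prox-x||^2 = 0.2245
lambda*||prox|| = 3.3408
Total = 3.5653


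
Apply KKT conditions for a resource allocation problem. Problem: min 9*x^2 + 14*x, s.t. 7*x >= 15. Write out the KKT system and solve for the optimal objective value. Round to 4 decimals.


Step 1: Try lambda = 0 (constraint inactive).
x_unc = -14/(2*9) = -0.7778
Check: 7*-0.7778 = -5.4446 < 15 -- violated!
Step 2: Constraint must be active: 7*x = 15
x* = 15/7 = 2.1429 (rounded; the exact value 15/7 is used below)
lambda = (2*9*(15/7) + 14)/7 = 7.5102
Step 3: Compute optimal value.
f(x*) = 9*(15/7)^2 + 14*(15/7) = 71.3265


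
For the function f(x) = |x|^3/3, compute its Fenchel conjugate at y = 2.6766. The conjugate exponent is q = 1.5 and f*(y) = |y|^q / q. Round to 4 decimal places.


The conjugate exponent q satisfies 1/p + 1/q = 1.
p = 3, so q = 3/(3 - 1) = 1.5
|y|^q = 2.6766^1.5 = 4.379
f*(2.6766) = 4.379 / 1.5 = 2.9193


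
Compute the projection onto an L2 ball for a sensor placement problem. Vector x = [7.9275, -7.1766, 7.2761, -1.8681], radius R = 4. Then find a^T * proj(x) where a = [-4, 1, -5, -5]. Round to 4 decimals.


Step 1: Compute ||x|| (intermediates to 6 decimals).
||x|| = sqrt(7.9275^2 + (-7.1766)^2 + 7.2761^2 + (-1.8681)^2) = 13.068293
Step 2: Project.
Since ||x|| > R, scale = R/||x|| = 4/13.068293 = 0.306084, proj(x) = scale * x
proj(x) = [2.426481, -2.196642, 2.227098, -0.571796]
Step 3: Dot product.
a^T * proj(x) = -4*2.426481 + 1*(-2.196642) - 5*2.227098 - 5*(-0.571796) = -20.1791


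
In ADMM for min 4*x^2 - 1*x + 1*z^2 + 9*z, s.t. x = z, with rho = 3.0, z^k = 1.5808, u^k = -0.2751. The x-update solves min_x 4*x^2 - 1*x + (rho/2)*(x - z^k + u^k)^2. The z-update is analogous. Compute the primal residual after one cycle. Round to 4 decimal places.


ADMM iteration with rho = 3.0, z^k = 1.5808, u^k = -0.2751
Step 1: x-update.
Minimize 4*x^2 - 1*x + (3.0/2)*(x - 1.5808 - 0.2751)^2
FOC: (2*4 + 3.0)*x = 1 + 3.0*(1.5808 + 0.2751)
x^{k+1} = 0.5971
Step 2: z-update.
Minimize 1*z^2 + 9*z + (3.0/2)*(0.5971 - z - 0.2751)^2
FOC: (2*1 + 3.0)*z = -9 + 3.0*(0.5971 - 0.2751)
z^{k+1} = -1.6068
Step 3: u-update.
u^{k+1} = -0.2751 + 0.5971 + 1.6068 = 1.9288
Step 4: Primal residual = |0.5971 + 1.6068| = 2.2039


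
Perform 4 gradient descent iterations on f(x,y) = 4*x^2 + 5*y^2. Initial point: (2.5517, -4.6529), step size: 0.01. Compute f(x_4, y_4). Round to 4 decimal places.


Gradient descent on f(x,y) = 4*x^2 + 5*y^2.
Starting point: (2.5517, -4.6529), alpha = 0.01
Step 1: grad_x = 2*4*2.5517 = 20.4136, grad_y = 2*5*-4.6529 = -46.529
  x_1 = 2.5517 - 0.01*20.4136 = 2.3476
  y_1 = -4.6529 - 0.01*-46.529 = -4.1876
Step 2: grad_x = 2*4*2.3476 = 18.7805, grad_y = 2*5*-4.1876 = -41.8761
  x_2 = 2.3476 - 0.01*18.7805 = 2.1598
  y_2 = -4.1876 - 0.01*-41.8761 = -3.7688
Step 3: grad_x = 2*4*2.1598 = 17.2781, grad_y = 2*5*-3.7688 = -37.6885
  x_3 = 2.1598 - 0.01*17.2781 = 1.987
  y_3 = -3.7688 - 0.01*-37.6885 = -3.392
Step 4: grad_x = 2*4*1.987 = 15.8958, grad_y = 2*5*-3.392 = -33.9196
  x_4 = 1.987 - 0.01*15.8958 = 1.828
  y_4 = -3.392 - 0.01*-33.9196 = -3.0528
f(1.828, -3.0528) = 4*1.828^2 + 5*(-3.0528)^2 = 59.9636


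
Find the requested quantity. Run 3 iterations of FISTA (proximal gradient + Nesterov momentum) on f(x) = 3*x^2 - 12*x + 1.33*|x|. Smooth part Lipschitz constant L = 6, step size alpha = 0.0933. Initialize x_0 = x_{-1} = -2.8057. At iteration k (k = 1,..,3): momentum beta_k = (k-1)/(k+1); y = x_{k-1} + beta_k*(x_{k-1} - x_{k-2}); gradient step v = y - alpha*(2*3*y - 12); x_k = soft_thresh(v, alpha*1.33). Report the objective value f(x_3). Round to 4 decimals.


FISTA on f(x) = 3*x^2 - 12*x + 1.33*|x|
L = 6, alpha = 0.0933
Iteration 1: beta = 0.0, y = -2.8057 + 0.0*(-2.8057 + 2.8057) = -2.8057
  grad(y) = -28.8342, v = y - alpha*grad = -0.1155
  prox(v) = soft_thresh(-0.1155, 0.1241) = 0.0
Iteration 2: beta = 0.3333, y = 0.0 + 0.3333*(0.0 + 2.8057) = 0.9352
  grad(y) = -6.3886, v = y - alpha*grad = 1.5313
  prox(v) = soft_thresh(1.5313, 0.1241) = 1.4072
Iteration 3: beta = 0.5, y = 1.4072 + 0.5*(1.4072 - 0.0) = 2.1108
  grad(y) = 0.6648, v = y - alpha*grad = 2.0488
  prox(v) = soft_thresh(2.0488, 0.1241) = 1.9247
f(x_3) = 3*1.9247^2 - 12*1.9247 + 1.33*|1.9247| = -9.4232


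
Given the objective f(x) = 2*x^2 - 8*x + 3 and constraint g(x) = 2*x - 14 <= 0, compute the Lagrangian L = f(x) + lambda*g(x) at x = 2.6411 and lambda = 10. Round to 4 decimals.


Step 1: Evaluate f(x).
f(2.6411) = 2*2.6411^2 - 8*2.6411 + 3 = -4.178
Step 2: Evaluate g(x).
g(2.6411) = 2*2.6411 - 14 = -8.7178
Step 3: Compute Lagrangian.
L = -4.178 + 10*-8.7178 = -91.356


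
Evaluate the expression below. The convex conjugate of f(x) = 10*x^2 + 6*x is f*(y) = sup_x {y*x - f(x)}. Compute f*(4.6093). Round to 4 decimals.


f*(y) = sup_x {y*x - a*x^2 - b*x} = sup_x {(y-b)*x - a*x^2}
FOC: (y - b) - 2a*x = 0 => x* = (y - b)/(2a)
x* = (4.6093 - 6)/(2*10) = -0.0695
f*(4.6093) = (y-b)^2/(4a) = (4.6093 - 6)^2/(4*10)
= 1.934/40 = 0.0484
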